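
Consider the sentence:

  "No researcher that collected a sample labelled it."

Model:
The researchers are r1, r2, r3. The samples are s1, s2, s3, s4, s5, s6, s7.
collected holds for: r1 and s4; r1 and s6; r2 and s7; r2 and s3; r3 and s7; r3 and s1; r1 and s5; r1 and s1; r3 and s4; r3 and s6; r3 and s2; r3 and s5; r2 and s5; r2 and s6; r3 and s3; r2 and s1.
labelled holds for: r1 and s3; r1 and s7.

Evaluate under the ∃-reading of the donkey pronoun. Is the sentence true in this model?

"it" takes "a sample" as antecedent — a donkey pronoun bound across the clause boundary.
Truth condition: for no (r,s) with collected(r,s) does labelled(r,s) hold.
Restrictor pairs — does the scope hold? (r1,s1):fails  (r1,s4):fails  (r1,s5):fails  (r1,s6):fails  (r2,s1):fails  (r2,s3):fails  (r2,s5):fails  (r2,s6):fails  (r2,s7):fails  (r3,s1):fails  (r3,s2):fails  (r3,s3):fails  (r3,s4):fails  (r3,s5):fails  (r3,s6):fails  (r3,s7):fails
Scope holds for no restrictor pair, so the sentence is true.

True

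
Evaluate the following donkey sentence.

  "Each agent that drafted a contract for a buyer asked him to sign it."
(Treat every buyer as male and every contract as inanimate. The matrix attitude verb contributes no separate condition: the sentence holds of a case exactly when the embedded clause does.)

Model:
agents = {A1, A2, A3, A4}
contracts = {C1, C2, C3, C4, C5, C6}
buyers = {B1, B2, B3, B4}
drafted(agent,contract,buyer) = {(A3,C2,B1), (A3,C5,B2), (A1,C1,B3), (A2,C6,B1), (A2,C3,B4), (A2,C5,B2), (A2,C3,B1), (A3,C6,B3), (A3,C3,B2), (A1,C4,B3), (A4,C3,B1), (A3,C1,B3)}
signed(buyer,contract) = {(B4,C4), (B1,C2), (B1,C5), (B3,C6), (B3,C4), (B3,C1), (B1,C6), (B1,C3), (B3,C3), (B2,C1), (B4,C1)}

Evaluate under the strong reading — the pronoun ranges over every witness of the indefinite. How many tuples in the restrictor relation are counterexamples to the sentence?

"him" takes "a buyer" as antecedent and "it" takes "a contract"; both are donkey pronouns co-varying with the restrictor.
Strong reading: for every (a,c,b) with drafted(a,c,b), signed(b,c).
Restrictor triples: (A1,C1,B3)→signed(B3,C1) ✓  (A1,C4,B3)→signed(B3,C4) ✓  (A2,C3,B1)→signed(B1,C3) ✓  (A2,C3,B4)→signed(B4,C3) ✗  (A2,C5,B2)→signed(B2,C5) ✗  (A2,C6,B1)→signed(B1,C6) ✓  (A3,C1,B3)→signed(B3,C1) ✓  (A3,C2,B1)→signed(B1,C2) ✓  (A3,C3,B2)→signed(B2,C3) ✗  (A3,C5,B2)→signed(B2,C5) ✗  (A3,C6,B3)→signed(B3,C6) ✓  (A4,C3,B1)→signed(B1,C3) ✓
Counterexamples (restrictor triples failing the scope): 4.

4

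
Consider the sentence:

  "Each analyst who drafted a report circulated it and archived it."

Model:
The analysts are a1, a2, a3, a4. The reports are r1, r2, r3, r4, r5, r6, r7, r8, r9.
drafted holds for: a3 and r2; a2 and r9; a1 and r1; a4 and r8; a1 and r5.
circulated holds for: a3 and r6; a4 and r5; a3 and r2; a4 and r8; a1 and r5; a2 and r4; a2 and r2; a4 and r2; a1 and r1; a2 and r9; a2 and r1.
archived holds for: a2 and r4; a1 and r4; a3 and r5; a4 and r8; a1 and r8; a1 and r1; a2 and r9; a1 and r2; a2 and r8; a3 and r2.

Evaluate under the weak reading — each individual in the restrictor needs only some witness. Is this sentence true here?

"it" takes "a report" as antecedent — a donkey pronoun bound across the clause boundary.
Weak reading: every analyst a with some drafted-report has at least one drafted-report r such that circulated(a,r) ∧ archived(a,r).
Per analyst: a1:✓  a2:✓  a3:✓  a4:✓
Every analyst in the restrictor has a witness.

True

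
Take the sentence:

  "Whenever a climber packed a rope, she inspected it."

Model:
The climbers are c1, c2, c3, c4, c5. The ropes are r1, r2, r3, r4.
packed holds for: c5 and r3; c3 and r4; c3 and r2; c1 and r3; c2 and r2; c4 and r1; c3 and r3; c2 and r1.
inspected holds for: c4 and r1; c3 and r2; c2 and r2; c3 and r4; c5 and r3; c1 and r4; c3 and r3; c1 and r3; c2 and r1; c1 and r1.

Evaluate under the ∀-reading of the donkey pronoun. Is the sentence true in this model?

"it" takes "a rope" as antecedent — a donkey pronoun bound across the clause boundary.
Strong reading: for every (c,r) with packed(c,r), inspected(c,r).
Restrictor pairs: (c1,r3) ✓  (c2,r1) ✓  (c2,r2) ✓  (c3,r2) ✓  (c3,r3) ✓  (c3,r4) ✓  (c4,r1) ✓  (c5,r3) ✓
Every restrictor pair satisfies the scope.

True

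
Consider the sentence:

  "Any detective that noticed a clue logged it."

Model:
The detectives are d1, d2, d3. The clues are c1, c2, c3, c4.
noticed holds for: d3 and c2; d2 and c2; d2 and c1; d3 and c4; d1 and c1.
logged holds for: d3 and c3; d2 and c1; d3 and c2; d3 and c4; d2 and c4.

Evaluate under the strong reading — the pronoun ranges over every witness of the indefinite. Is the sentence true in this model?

"it" takes "a clue" as antecedent — a donkey pronoun bound across the clause boundary.
Strong reading: for every (d,c) with noticed(d,c), logged(d,c).
Restrictor pairs: (d1,c1) ✗  (d2,c1) ✓  (d2,c2) ✗  (d3,c2) ✓  (d3,c4) ✓
Counterexample: (d1,c1) is in noticed but fails the scope.

False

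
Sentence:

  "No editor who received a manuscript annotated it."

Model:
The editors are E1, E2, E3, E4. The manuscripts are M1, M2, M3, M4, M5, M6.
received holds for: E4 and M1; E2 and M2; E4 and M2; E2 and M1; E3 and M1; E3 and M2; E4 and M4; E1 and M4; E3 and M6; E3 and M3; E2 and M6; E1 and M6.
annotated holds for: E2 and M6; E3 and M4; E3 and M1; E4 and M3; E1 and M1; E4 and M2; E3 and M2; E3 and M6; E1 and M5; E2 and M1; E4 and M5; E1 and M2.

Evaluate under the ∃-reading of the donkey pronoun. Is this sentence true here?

False

"it" takes "a manuscript" as antecedent — a donkey pronoun bound across the clause boundary.
Truth condition: for no (e,m) with received(e,m) does annotated(e,m) hold.
Restrictor pairs — does the scope hold? (E1,M4):fails  (E1,M6):fails  (E2,M1):holds  (E2,M2):fails  (E2,M6):holds  (E3,M1):holds  (E3,M2):holds  (E3,M3):fails  (E3,M6):holds  (E4,M1):fails  (E4,M2):holds  (E4,M4):fails
Scope holds for 6 pair(s), so the sentence is false.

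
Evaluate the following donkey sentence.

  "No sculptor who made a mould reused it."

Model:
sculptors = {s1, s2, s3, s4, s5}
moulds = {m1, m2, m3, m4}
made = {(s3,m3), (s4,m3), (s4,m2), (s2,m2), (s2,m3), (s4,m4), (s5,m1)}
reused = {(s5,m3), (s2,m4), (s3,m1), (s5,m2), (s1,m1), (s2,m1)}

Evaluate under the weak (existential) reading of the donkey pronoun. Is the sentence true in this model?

"it" takes "a mould" as antecedent — a donkey pronoun bound across the clause boundary.
Truth condition: for no (s,m) with made(s,m) does reused(s,m) hold.
Restrictor pairs — does the scope hold? (s2,m2):fails  (s2,m3):fails  (s3,m3):fails  (s4,m2):fails  (s4,m3):fails  (s4,m4):fails  (s5,m1):fails
Scope holds for no restrictor pair, so the sentence is true.

True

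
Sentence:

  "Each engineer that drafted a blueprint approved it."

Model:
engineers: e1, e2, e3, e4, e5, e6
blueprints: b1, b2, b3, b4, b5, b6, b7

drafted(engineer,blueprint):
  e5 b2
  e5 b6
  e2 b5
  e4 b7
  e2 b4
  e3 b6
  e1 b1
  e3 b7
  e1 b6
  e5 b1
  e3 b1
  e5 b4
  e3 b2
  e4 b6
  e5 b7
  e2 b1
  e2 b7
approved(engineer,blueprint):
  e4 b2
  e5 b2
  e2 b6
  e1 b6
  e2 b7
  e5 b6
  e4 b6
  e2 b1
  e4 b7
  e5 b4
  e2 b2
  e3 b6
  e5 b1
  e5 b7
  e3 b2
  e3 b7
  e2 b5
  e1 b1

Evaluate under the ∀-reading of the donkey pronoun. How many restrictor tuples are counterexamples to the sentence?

2

"it" takes "a blueprint" as antecedent — a donkey pronoun bound across the clause boundary.
Strong reading: for every (e,b) with drafted(e,b), approved(e,b).
Restrictor pairs: (e1,b1) ✓  (e1,b6) ✓  (e2,b1) ✓  (e2,b4) ✗  (e2,b5) ✓  (e2,b7) ✓  (e3,b1) ✗  (e3,b2) ✓  (e3,b6) ✓  (e3,b7) ✓  (e4,b6) ✓  (e4,b7) ✓  (e5,b1) ✓  (e5,b2) ✓  (e5,b4) ✓  (e5,b6) ✓  (e5,b7) ✓
Counterexamples (restrictor pairs failing the scope): 2.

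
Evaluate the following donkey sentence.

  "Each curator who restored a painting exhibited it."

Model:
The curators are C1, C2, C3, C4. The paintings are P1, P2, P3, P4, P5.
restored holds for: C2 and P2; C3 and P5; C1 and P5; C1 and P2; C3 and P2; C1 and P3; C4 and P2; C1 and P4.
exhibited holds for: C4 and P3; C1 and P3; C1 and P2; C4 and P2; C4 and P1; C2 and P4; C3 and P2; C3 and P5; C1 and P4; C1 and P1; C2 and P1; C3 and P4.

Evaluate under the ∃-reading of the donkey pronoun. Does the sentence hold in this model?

"it" takes "a painting" as antecedent — a donkey pronoun bound across the clause boundary.
Weak reading: every curator c with some restored-painting has at least one restored-painting p such that exhibited(c,p).
Per curator: C1:✓  C2:✗  C3:✓  C4:✓
C2 has no witness among its restored-paintings.

False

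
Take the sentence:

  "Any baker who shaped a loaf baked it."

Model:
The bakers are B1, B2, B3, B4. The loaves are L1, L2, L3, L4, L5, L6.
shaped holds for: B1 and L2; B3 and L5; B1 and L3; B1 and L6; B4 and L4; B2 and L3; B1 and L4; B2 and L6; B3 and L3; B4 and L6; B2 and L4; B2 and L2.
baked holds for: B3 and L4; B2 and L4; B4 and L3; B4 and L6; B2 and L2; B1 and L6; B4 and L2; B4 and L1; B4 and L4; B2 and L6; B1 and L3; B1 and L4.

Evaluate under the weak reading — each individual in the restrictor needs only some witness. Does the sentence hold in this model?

False

"it" takes "a loaf" as antecedent — a donkey pronoun bound across the clause boundary.
Weak reading: every baker b with some shaped-loaf has at least one shaped-loaf l such that baked(b,l).
Per baker: B1:✓  B2:✓  B3:✗  B4:✓
B3 has no witness among its shaped-loaves.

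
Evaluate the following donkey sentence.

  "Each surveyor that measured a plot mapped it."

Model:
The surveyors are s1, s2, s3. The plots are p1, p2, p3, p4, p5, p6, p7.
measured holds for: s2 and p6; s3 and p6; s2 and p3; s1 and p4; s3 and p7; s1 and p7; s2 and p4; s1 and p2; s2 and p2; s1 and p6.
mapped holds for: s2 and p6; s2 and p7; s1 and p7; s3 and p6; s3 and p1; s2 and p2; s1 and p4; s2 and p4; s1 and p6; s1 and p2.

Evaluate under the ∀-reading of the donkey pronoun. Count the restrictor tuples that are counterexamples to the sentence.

"it" takes "a plot" as antecedent — a donkey pronoun bound across the clause boundary.
Strong reading: for every (s,p) with measured(s,p), mapped(s,p).
Restrictor pairs: (s1,p2) ✓  (s1,p4) ✓  (s1,p6) ✓  (s1,p7) ✓  (s2,p2) ✓  (s2,p3) ✗  (s2,p4) ✓  (s2,p6) ✓  (s3,p6) ✓  (s3,p7) ✗
Counterexamples (restrictor pairs failing the scope): 2.

2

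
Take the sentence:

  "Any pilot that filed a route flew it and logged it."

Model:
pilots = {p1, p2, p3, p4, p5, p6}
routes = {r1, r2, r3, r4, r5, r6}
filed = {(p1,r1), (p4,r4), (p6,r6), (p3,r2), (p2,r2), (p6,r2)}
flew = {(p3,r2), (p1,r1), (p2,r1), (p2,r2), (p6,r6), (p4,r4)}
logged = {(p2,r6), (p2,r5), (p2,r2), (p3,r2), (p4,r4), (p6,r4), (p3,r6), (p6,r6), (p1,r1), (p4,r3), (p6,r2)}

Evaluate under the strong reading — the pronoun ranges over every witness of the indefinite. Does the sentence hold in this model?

"it" takes "a route" as antecedent — a donkey pronoun bound across the clause boundary.
Strong reading: for every (p,r) with filed(p,r), flew(p,r) ∧ logged(p,r).
Restrictor pairs: (p1,r1) ✓  (p2,r2) ✓  (p3,r2) ✓  (p4,r4) ✓  (p6,r2) ✗  (p6,r6) ✓
Counterexample: (p6,r2) is in filed but fails the scope.

False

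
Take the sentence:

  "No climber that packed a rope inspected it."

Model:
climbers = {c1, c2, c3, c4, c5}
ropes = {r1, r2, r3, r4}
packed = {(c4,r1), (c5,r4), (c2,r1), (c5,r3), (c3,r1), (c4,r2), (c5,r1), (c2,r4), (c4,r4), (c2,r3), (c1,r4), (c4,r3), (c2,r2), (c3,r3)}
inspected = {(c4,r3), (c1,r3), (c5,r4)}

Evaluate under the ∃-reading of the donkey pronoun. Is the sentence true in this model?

False

"it" takes "a rope" as antecedent — a donkey pronoun bound across the clause boundary.
Truth condition: for no (c,r) with packed(c,r) does inspected(c,r) hold.
Restrictor pairs — does the scope hold? (c1,r4):fails  (c2,r1):fails  (c2,r2):fails  (c2,r3):fails  (c2,r4):fails  (c3,r1):fails  (c3,r3):fails  (c4,r1):fails  (c4,r2):fails  (c4,r3):holds  (c4,r4):fails  (c5,r1):fails  (c5,r3):fails  (c5,r4):holds
Scope holds for 2 pair(s), so the sentence is false.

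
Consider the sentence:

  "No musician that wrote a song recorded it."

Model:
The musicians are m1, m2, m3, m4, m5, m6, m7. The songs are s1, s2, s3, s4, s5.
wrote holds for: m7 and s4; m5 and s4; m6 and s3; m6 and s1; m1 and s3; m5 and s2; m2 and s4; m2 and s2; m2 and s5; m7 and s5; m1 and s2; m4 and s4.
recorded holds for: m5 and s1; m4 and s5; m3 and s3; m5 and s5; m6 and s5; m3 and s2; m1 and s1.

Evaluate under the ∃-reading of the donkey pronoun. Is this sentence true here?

True

"it" takes "a song" as antecedent — a donkey pronoun bound across the clause boundary.
Truth condition: for no (m,s) with wrote(m,s) does recorded(m,s) hold.
Restrictor pairs — does the scope hold? (m1,s2):fails  (m1,s3):fails  (m2,s2):fails  (m2,s4):fails  (m2,s5):fails  (m4,s4):fails  (m5,s2):fails  (m5,s4):fails  (m6,s1):fails  (m6,s3):fails  (m7,s4):fails  (m7,s5):fails
Scope holds for no restrictor pair, so the sentence is true.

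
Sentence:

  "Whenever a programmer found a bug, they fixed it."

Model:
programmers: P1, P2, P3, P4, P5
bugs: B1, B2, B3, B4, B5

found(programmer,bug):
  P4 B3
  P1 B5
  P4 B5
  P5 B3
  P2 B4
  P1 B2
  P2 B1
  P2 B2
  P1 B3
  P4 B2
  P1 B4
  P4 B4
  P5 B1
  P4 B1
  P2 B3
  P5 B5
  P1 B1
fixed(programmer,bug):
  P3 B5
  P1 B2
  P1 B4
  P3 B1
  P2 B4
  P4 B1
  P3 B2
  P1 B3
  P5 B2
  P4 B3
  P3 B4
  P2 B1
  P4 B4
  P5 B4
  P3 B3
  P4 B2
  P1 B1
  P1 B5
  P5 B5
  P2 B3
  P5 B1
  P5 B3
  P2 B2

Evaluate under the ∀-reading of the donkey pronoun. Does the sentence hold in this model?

"it" takes "a bug" as antecedent — a donkey pronoun bound across the clause boundary.
Strong reading: for every (p,b) with found(p,b), fixed(p,b).
Restrictor pairs: (P1,B1) ✓  (P1,B2) ✓  (P1,B3) ✓  (P1,B4) ✓  (P1,B5) ✓  (P2,B1) ✓  (P2,B2) ✓  (P2,B3) ✓  (P2,B4) ✓  (P4,B1) ✓  (P4,B2) ✓  (P4,B3) ✓  (P4,B4) ✓  (P4,B5) ✗  (P5,B1) ✓  (P5,B3) ✓  (P5,B5) ✓
Counterexample: (P4,B5) is in found but fails the scope.

False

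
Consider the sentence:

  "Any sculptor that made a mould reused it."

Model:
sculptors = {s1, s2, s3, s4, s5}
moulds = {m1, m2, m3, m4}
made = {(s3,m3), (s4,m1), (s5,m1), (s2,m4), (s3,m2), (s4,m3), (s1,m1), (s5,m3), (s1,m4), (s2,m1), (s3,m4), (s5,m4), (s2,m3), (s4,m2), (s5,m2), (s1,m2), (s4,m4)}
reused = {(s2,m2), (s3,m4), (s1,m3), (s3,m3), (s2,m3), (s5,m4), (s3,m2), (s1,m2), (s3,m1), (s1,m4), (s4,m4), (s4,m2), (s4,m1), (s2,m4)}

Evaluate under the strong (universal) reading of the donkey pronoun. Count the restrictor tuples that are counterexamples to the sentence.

6

"it" takes "a mould" as antecedent — a donkey pronoun bound across the clause boundary.
Strong reading: for every (s,m) with made(s,m), reused(s,m).
Restrictor pairs: (s1,m1) ✗  (s1,m2) ✓  (s1,m4) ✓  (s2,m1) ✗  (s2,m3) ✓  (s2,m4) ✓  (s3,m2) ✓  (s3,m3) ✓  (s3,m4) ✓  (s4,m1) ✓  (s4,m2) ✓  (s4,m3) ✗  (s4,m4) ✓  (s5,m1) ✗  (s5,m2) ✗  (s5,m3) ✗  (s5,m4) ✓
Counterexamples (restrictor pairs failing the scope): 6.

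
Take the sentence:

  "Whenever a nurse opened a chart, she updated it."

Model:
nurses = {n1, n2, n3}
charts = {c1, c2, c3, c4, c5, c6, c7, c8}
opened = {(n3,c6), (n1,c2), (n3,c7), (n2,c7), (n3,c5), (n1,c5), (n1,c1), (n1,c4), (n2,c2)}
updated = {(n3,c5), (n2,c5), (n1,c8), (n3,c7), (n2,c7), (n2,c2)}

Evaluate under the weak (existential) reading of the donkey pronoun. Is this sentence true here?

"it" takes "a chart" as antecedent — a donkey pronoun bound across the clause boundary.
Weak reading: every nurse n with some opened-chart has at least one opened-chart c such that updated(n,c).
Per nurse: n1:✗  n2:✓  n3:✓
n1 has no witness among its opened-charts.

False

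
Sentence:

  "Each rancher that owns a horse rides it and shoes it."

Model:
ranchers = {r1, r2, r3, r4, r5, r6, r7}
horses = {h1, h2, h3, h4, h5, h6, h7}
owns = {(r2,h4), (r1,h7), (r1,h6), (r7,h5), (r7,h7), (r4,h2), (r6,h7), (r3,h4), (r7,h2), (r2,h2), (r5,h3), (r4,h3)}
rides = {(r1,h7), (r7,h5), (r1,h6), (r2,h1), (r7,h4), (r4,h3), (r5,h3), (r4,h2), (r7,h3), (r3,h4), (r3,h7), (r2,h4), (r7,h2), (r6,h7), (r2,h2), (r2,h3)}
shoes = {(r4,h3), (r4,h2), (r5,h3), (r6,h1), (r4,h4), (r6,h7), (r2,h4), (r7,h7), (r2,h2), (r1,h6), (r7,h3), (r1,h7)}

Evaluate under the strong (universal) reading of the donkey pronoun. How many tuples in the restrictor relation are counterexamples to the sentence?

"it" takes "a horse" as antecedent — a donkey pronoun bound across the clause boundary.
Strong reading: for every (r,h) with owns(r,h), rides(r,h) ∧ shoes(r,h).
Restrictor pairs: (r1,h6) ✓  (r1,h7) ✓  (r2,h2) ✓  (r2,h4) ✓  (r3,h4) ✗  (r4,h2) ✓  (r4,h3) ✓  (r5,h3) ✓  (r6,h7) ✓  (r7,h2) ✗  (r7,h5) ✗  (r7,h7) ✗
Counterexamples (restrictor pairs failing the scope): 4.

4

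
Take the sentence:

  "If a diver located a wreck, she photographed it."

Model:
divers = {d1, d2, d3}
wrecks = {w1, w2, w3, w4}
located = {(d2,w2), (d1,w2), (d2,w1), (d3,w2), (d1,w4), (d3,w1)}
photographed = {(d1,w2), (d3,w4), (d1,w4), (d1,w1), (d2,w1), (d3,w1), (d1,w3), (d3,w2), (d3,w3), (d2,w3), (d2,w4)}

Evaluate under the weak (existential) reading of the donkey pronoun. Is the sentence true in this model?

"it" takes "a wreck" as antecedent — a donkey pronoun bound across the clause boundary.
Weak reading: every diver d with some located-wreck has at least one located-wreck w such that photographed(d,w).
Per diver: d1:✓  d2:✓  d3:✓
Every diver in the restrictor has a witness.

True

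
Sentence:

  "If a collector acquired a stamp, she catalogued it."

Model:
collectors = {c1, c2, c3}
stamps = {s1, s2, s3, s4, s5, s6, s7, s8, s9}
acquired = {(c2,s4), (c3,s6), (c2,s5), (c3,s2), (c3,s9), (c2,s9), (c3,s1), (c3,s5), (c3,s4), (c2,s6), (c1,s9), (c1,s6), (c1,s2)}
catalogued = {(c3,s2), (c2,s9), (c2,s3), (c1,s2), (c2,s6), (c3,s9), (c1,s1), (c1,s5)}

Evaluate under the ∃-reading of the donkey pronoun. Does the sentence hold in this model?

"it" takes "a stamp" as antecedent — a donkey pronoun bound across the clause boundary.
Weak reading: every collector c with some acquired-stamp has at least one acquired-stamp s such that catalogued(c,s).
Per collector: c1:✓  c2:✓  c3:✓
Every collector in the restrictor has a witness.

True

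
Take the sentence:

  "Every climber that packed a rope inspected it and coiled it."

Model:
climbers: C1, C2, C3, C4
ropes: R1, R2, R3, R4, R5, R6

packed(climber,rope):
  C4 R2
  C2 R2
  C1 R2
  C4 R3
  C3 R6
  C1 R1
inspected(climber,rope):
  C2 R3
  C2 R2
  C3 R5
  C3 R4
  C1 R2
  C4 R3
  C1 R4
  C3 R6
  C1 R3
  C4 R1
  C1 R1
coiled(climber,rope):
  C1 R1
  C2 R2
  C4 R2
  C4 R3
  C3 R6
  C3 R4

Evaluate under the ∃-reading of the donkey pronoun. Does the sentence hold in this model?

"it" takes "a rope" as antecedent — a donkey pronoun bound across the clause boundary.
Weak reading: every climber c with some packed-rope has at least one packed-rope r such that inspected(c,r) ∧ coiled(c,r).
Per climber: C1:✓  C2:✓  C3:✓  C4:✓
Every climber in the restrictor has a witness.

True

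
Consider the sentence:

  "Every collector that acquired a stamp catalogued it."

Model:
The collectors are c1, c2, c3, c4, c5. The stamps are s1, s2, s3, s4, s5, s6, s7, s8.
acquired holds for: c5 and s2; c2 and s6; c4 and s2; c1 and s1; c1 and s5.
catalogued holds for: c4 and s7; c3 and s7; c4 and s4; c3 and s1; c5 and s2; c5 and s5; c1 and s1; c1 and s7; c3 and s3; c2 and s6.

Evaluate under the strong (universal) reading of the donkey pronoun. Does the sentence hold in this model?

"it" takes "a stamp" as antecedent — a donkey pronoun bound across the clause boundary.
Strong reading: for every (c,s) with acquired(c,s), catalogued(c,s).
Restrictor pairs: (c1,s1) ✓  (c1,s5) ✗  (c2,s6) ✓  (c4,s2) ✗  (c5,s2) ✓
Counterexample: (c1,s5) is in acquired but fails the scope.

False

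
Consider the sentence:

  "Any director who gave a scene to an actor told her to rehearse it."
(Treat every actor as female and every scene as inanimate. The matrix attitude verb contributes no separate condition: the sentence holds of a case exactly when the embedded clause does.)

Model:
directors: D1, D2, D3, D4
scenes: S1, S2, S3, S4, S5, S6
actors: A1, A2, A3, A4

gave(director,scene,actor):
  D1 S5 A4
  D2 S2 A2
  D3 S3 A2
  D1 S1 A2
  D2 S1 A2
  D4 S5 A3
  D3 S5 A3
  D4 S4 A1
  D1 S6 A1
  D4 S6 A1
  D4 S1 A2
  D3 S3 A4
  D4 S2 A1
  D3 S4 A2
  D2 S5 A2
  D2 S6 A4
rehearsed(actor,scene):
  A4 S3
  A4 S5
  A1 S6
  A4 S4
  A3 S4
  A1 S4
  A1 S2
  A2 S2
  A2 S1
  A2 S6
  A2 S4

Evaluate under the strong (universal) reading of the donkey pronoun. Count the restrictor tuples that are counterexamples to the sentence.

5

"her" takes "an actor" as antecedent and "it" takes "a scene"; both are donkey pronouns co-varying with the restrictor.
Strong reading: for every (d,s,a) with gave(d,s,a), rehearsed(a,s).
Restrictor triples: (D1,S1,A2)→rehearsed(A2,S1) ✓  (D1,S5,A4)→rehearsed(A4,S5) ✓  (D1,S6,A1)→rehearsed(A1,S6) ✓  (D2,S1,A2)→rehearsed(A2,S1) ✓  (D2,S2,A2)→rehearsed(A2,S2) ✓  (D2,S5,A2)→rehearsed(A2,S5) ✗  (D2,S6,A4)→rehearsed(A4,S6) ✗  (D3,S3,A2)→rehearsed(A2,S3) ✗  (D3,S3,A4)→rehearsed(A4,S3) ✓  (D3,S4,A2)→rehearsed(A2,S4) ✓  (D3,S5,A3)→rehearsed(A3,S5) ✗  (D4,S1,A2)→rehearsed(A2,S1) ✓  (D4,S2,A1)→rehearsed(A1,S2) ✓  (D4,S4,A1)→rehearsed(A1,S4) ✓  (D4,S5,A3)→rehearsed(A3,S5) ✗  (D4,S6,A1)→rehearsed(A1,S6) ✓
Counterexamples (restrictor triples failing the scope): 5.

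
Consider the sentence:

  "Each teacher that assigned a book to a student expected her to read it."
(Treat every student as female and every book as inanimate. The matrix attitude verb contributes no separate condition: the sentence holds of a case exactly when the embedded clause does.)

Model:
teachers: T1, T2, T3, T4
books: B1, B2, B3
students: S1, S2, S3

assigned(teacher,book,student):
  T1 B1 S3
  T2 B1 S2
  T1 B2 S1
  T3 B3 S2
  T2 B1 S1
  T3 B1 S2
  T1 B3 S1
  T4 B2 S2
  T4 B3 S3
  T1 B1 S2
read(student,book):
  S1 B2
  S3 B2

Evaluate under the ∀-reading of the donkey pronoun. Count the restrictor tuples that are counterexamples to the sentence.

"her" takes "a student" as antecedent and "it" takes "a book"; both are donkey pronouns co-varying with the restrictor.
Strong reading: for every (t,b,s) with assigned(t,b,s), read(s,b).
Restrictor triples: (T1,B1,S2)→read(S2,B1) ✗  (T1,B1,S3)→read(S3,B1) ✗  (T1,B2,S1)→read(S1,B2) ✓  (T1,B3,S1)→read(S1,B3) ✗  (T2,B1,S1)→read(S1,B1) ✗  (T2,B1,S2)→read(S2,B1) ✗  (T3,B1,S2)→read(S2,B1) ✗  (T3,B3,S2)→read(S2,B3) ✗  (T4,B2,S2)→read(S2,B2) ✗  (T4,B3,S3)→read(S3,B3) ✗
Counterexamples (restrictor triples failing the scope): 9.

9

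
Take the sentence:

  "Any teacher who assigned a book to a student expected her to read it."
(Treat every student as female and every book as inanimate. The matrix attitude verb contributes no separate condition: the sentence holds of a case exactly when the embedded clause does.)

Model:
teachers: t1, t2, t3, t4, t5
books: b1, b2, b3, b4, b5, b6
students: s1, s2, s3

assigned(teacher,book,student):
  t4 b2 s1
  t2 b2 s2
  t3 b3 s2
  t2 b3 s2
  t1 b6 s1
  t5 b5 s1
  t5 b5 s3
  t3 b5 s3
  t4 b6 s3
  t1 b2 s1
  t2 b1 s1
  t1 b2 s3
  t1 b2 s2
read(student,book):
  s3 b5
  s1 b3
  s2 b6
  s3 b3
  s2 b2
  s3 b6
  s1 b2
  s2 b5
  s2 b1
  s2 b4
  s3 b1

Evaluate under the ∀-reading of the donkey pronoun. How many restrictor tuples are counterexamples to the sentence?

"her" takes "a student" as antecedent and "it" takes "a book"; both are donkey pronouns co-varying with the restrictor.
Strong reading: for every (t,b,s) with assigned(t,b,s), read(s,b).
Restrictor triples: (t1,b2,s1)→read(s1,b2) ✓  (t1,b2,s2)→read(s2,b2) ✓  (t1,b2,s3)→read(s3,b2) ✗  (t1,b6,s1)→read(s1,b6) ✗  (t2,b1,s1)→read(s1,b1) ✗  (t2,b2,s2)→read(s2,b2) ✓  (t2,b3,s2)→read(s2,b3) ✗  (t3,b3,s2)→read(s2,b3) ✗  (t3,b5,s3)→read(s3,b5) ✓  (t4,b2,s1)→read(s1,b2) ✓  (t4,b6,s3)→read(s3,b6) ✓  (t5,b5,s1)→read(s1,b5) ✗  (t5,b5,s3)→read(s3,b5) ✓
Counterexamples (restrictor triples failing the scope): 6.

6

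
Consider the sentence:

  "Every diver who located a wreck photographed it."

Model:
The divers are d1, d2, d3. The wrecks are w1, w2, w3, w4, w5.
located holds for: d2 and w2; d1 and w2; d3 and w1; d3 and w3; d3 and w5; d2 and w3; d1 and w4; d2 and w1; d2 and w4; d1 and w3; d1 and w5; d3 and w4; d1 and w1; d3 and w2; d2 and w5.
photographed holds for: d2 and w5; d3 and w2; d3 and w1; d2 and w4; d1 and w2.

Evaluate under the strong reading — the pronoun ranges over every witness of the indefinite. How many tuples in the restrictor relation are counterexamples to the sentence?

"it" takes "a wreck" as antecedent — a donkey pronoun bound across the clause boundary.
Strong reading: for every (d,w) with located(d,w), photographed(d,w).
Restrictor pairs: (d1,w1) ✗  (d1,w2) ✓  (d1,w3) ✗  (d1,w4) ✗  (d1,w5) ✗  (d2,w1) ✗  (d2,w2) ✗  (d2,w3) ✗  (d2,w4) ✓  (d2,w5) ✓  (d3,w1) ✓  (d3,w2) ✓  (d3,w3) ✗  (d3,w4) ✗  (d3,w5) ✗
Counterexamples (restrictor pairs failing the scope): 10.

10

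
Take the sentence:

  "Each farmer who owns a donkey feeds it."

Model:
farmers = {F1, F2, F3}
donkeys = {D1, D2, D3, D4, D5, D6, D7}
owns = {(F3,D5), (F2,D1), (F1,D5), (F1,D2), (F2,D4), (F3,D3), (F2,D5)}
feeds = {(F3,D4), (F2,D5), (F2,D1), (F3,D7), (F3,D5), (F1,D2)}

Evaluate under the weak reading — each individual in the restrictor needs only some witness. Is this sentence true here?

True

"it" takes "a donkey" as antecedent — a donkey pronoun bound across the clause boundary.
Weak reading: every farmer f with some owns-donkey has at least one owns-donkey d such that feeds(f,d).
Per farmer: F1:✓  F2:✓  F3:✓
Every farmer in the restrictor has a witness.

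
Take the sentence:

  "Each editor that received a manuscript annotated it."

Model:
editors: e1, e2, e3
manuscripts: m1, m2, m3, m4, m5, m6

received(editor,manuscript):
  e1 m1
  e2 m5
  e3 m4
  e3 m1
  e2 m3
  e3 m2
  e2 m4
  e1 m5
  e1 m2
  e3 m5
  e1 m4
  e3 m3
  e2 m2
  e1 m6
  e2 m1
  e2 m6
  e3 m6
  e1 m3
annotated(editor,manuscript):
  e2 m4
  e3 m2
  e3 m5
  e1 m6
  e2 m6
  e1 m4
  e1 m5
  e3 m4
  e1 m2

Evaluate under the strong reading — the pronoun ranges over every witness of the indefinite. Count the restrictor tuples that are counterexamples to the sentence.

9

"it" takes "a manuscript" as antecedent — a donkey pronoun bound across the clause boundary.
Strong reading: for every (e,m) with received(e,m), annotated(e,m).
Restrictor pairs: (e1,m1) ✗  (e1,m2) ✓  (e1,m3) ✗  (e1,m4) ✓  (e1,m5) ✓  (e1,m6) ✓  (e2,m1) ✗  (e2,m2) ✗  (e2,m3) ✗  (e2,m4) ✓  (e2,m5) ✗  (e2,m6) ✓  (e3,m1) ✗  (e3,m2) ✓  (e3,m3) ✗  (e3,m4) ✓  (e3,m5) ✓  (e3,m6) ✗
Counterexamples (restrictor pairs failing the scope): 9.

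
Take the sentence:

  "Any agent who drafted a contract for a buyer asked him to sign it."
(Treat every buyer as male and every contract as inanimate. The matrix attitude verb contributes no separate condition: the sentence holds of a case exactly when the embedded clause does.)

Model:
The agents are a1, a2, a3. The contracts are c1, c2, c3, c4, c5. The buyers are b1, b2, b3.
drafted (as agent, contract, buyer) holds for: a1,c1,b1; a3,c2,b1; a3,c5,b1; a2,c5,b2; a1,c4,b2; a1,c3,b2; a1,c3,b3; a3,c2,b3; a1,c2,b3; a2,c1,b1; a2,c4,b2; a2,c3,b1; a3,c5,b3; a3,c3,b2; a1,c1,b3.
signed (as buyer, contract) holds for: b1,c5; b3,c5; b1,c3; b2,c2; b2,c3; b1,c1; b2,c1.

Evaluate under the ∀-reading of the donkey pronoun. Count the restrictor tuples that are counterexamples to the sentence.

"him" takes "a buyer" as antecedent and "it" takes "a contract"; both are donkey pronouns co-varying with the restrictor.
Strong reading: for every (a,c,b) with drafted(a,c,b), signed(b,c).
Restrictor triples: (a1,c1,b1)→signed(b1,c1) ✓  (a1,c1,b3)→signed(b3,c1) ✗  (a1,c2,b3)→signed(b3,c2) ✗  (a1,c3,b2)→signed(b2,c3) ✓  (a1,c3,b3)→signed(b3,c3) ✗  (a1,c4,b2)→signed(b2,c4) ✗  (a2,c1,b1)→signed(b1,c1) ✓  (a2,c3,b1)→signed(b1,c3) ✓  (a2,c4,b2)→signed(b2,c4) ✗  (a2,c5,b2)→signed(b2,c5) ✗  (a3,c2,b1)→signed(b1,c2) ✗  (a3,c2,b3)→signed(b3,c2) ✗  (a3,c3,b2)→signed(b2,c3) ✓  (a3,c5,b1)→signed(b1,c5) ✓  (a3,c5,b3)→signed(b3,c5) ✓
Counterexamples (restrictor triples failing the scope): 8.

8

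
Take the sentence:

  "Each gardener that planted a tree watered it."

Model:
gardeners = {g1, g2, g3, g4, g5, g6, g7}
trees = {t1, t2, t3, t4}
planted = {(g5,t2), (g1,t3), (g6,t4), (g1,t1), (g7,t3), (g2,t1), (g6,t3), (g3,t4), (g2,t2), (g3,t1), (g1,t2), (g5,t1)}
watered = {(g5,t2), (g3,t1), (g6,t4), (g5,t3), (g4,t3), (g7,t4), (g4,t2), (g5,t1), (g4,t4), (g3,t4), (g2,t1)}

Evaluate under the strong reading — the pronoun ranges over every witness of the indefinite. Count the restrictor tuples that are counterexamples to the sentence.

6

"it" takes "a tree" as antecedent — a donkey pronoun bound across the clause boundary.
Strong reading: for every (g,t) with planted(g,t), watered(g,t).
Restrictor pairs: (g1,t1) ✗  (g1,t2) ✗  (g1,t3) ✗  (g2,t1) ✓  (g2,t2) ✗  (g3,t1) ✓  (g3,t4) ✓  (g5,t1) ✓  (g5,t2) ✓  (g6,t3) ✗  (g6,t4) ✓  (g7,t3) ✗
Counterexamples (restrictor pairs failing the scope): 6.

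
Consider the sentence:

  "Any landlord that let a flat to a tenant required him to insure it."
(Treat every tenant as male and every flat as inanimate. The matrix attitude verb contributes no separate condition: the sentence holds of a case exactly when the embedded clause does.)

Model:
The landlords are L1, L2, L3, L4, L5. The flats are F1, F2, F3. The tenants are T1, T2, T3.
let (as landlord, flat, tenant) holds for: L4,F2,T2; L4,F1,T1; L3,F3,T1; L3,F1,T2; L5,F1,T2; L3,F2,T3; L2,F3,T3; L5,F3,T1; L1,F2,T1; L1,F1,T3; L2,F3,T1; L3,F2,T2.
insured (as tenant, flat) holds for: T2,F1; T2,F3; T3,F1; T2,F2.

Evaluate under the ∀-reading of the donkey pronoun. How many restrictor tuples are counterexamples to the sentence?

"him" takes "a tenant" as antecedent and "it" takes "a flat"; both are donkey pronouns co-varying with the restrictor.
Strong reading: for every (l,f,t) with let(l,f,t), insured(t,f).
Restrictor triples: (L1,F1,T3)→insured(T3,F1) ✓  (L1,F2,T1)→insured(T1,F2) ✗  (L2,F3,T1)→insured(T1,F3) ✗  (L2,F3,T3)→insured(T3,F3) ✗  (L3,F1,T2)→insured(T2,F1) ✓  (L3,F2,T2)→insured(T2,F2) ✓  (L3,F2,T3)→insured(T3,F2) ✗  (L3,F3,T1)→insured(T1,F3) ✗  (L4,F1,T1)→insured(T1,F1) ✗  (L4,F2,T2)→insured(T2,F2) ✓  (L5,F1,T2)→insured(T2,F1) ✓  (L5,F3,T1)→insured(T1,F3) ✗
Counterexamples (restrictor triples failing the scope): 7.

7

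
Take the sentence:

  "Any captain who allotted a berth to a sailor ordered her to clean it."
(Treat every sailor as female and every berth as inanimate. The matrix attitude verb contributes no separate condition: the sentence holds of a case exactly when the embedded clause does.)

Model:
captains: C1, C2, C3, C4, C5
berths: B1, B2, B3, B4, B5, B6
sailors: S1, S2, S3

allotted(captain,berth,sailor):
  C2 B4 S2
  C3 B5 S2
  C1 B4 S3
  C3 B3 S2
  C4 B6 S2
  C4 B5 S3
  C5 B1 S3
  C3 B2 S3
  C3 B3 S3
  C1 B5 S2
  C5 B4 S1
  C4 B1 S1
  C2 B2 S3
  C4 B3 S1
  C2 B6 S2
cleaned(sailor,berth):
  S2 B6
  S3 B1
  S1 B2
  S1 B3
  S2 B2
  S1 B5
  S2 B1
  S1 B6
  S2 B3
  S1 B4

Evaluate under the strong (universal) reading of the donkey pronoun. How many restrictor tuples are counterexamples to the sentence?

9

"her" takes "a sailor" as antecedent and "it" takes "a berth"; both are donkey pronouns co-varying with the restrictor.
Strong reading: for every (c,b,s) with allotted(c,b,s), cleaned(s,b).
Restrictor triples: (C1,B4,S3)→cleaned(S3,B4) ✗  (C1,B5,S2)→cleaned(S2,B5) ✗  (C2,B2,S3)→cleaned(S3,B2) ✗  (C2,B4,S2)→cleaned(S2,B4) ✗  (C2,B6,S2)→cleaned(S2,B6) ✓  (C3,B2,S3)→cleaned(S3,B2) ✗  (C3,B3,S2)→cleaned(S2,B3) ✓  (C3,B3,S3)→cleaned(S3,B3) ✗  (C3,B5,S2)→cleaned(S2,B5) ✗  (C4,B1,S1)→cleaned(S1,B1) ✗  (C4,B3,S1)→cleaned(S1,B3) ✓  (C4,B5,S3)→cleaned(S3,B5) ✗  (C4,B6,S2)→cleaned(S2,B6) ✓  (C5,B1,S3)→cleaned(S3,B1) ✓  (C5,B4,S1)→cleaned(S1,B4) ✓
Counterexamples (restrictor triples failing the scope): 9.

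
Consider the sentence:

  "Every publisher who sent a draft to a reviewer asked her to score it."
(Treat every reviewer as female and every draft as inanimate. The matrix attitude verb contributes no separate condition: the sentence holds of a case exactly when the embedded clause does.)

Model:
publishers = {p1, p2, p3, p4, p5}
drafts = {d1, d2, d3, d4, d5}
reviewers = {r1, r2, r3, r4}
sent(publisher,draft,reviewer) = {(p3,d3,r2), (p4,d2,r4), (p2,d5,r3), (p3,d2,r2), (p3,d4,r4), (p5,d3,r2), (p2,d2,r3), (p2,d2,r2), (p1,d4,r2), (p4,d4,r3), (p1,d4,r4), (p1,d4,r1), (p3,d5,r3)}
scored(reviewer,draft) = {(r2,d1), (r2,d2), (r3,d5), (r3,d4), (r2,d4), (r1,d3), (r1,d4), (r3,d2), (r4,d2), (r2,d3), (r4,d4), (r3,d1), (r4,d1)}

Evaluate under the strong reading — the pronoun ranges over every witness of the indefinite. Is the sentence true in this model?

"her" takes "a reviewer" as antecedent and "it" takes "a draft"; both are donkey pronouns co-varying with the restrictor.
Strong reading: for every (p,d,r) with sent(p,d,r), scored(r,d).
Restrictor triples: (p1,d4,r1)→scored(r1,d4) ✓  (p1,d4,r2)→scored(r2,d4) ✓  (p1,d4,r4)→scored(r4,d4) ✓  (p2,d2,r2)→scored(r2,d2) ✓  (p2,d2,r3)→scored(r3,d2) ✓  (p2,d5,r3)→scored(r3,d5) ✓  (p3,d2,r2)→scored(r2,d2) ✓  (p3,d3,r2)→scored(r2,d3) ✓  (p3,d4,r4)→scored(r4,d4) ✓  (p3,d5,r3)→scored(r3,d5) ✓  (p4,d2,r4)→scored(r4,d2) ✓  (p4,d4,r3)→scored(r3,d4) ✓  (p5,d3,r2)→scored(r2,d3) ✓
Every restrictor triple satisfies the scope.

True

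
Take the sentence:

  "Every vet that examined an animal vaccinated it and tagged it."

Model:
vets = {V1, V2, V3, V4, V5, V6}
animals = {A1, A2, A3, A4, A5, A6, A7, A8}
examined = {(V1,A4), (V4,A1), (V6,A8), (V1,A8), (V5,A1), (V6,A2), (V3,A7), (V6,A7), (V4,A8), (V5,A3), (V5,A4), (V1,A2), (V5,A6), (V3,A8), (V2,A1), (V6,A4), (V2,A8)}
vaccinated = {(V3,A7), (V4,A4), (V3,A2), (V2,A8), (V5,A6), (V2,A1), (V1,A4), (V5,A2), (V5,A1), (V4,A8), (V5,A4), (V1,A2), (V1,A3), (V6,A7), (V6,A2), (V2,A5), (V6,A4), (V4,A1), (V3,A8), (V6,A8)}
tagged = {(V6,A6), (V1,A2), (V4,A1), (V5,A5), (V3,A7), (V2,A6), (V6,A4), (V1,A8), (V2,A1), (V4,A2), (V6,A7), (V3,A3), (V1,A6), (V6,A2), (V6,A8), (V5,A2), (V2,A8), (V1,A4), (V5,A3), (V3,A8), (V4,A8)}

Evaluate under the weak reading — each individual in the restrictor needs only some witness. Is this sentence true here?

"it" takes "an animal" as antecedent — a donkey pronoun bound across the clause boundary.
Weak reading: every vet v with some examined-animal has at least one examined-animal a such that vaccinated(v,a) ∧ tagged(v,a).
Per vet: V1:✓  V2:✓  V3:✓  V4:✓  V5:✗  V6:✓
V5 has no witness among its examined-animals.

False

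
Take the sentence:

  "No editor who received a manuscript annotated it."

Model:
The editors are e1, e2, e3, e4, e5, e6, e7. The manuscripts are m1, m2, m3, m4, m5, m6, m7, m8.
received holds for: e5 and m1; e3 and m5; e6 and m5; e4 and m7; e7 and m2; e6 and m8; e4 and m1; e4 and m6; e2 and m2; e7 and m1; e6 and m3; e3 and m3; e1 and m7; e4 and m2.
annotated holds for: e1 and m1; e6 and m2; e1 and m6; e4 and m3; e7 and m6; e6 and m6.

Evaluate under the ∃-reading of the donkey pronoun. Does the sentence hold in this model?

True

"it" takes "a manuscript" as antecedent — a donkey pronoun bound across the clause boundary.
Truth condition: for no (e,m) with received(e,m) does annotated(e,m) hold.
Restrictor pairs — does the scope hold? (e1,m7):fails  (e2,m2):fails  (e3,m3):fails  (e3,m5):fails  (e4,m1):fails  (e4,m2):fails  (e4,m6):fails  (e4,m7):fails  (e5,m1):fails  (e6,m3):fails  (e6,m5):fails  (e6,m8):fails  (e7,m1):fails  (e7,m2):fails
Scope holds for no restrictor pair, so the sentence is true.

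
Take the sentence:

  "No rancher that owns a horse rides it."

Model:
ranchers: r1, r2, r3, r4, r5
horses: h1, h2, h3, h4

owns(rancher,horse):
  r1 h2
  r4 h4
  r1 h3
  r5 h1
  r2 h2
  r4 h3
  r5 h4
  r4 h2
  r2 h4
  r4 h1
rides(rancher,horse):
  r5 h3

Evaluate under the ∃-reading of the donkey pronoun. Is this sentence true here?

True

"it" takes "a horse" as antecedent — a donkey pronoun bound across the clause boundary.
Truth condition: for no (r,h) with owns(r,h) does rides(r,h) hold.
Restrictor pairs — does the scope hold? (r1,h2):fails  (r1,h3):fails  (r2,h2):fails  (r2,h4):fails  (r4,h1):fails  (r4,h2):fails  (r4,h3):fails  (r4,h4):fails  (r5,h1):fails  (r5,h4):fails
Scope holds for no restrictor pair, so the sentence is true.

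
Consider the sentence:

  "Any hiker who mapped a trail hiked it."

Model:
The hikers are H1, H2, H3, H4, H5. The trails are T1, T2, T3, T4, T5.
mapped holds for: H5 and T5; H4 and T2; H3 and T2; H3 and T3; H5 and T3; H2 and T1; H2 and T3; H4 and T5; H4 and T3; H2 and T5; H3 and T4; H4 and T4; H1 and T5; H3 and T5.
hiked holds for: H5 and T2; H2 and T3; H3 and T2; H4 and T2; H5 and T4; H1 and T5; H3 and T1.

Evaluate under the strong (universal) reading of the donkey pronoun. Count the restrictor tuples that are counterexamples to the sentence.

10

"it" takes "a trail" as antecedent — a donkey pronoun bound across the clause boundary.
Strong reading: for every (h,t) with mapped(h,t), hiked(h,t).
Restrictor pairs: (H1,T5) ✓  (H2,T1) ✗  (H2,T3) ✓  (H2,T5) ✗  (H3,T2) ✓  (H3,T3) ✗  (H3,T4) ✗  (H3,T5) ✗  (H4,T2) ✓  (H4,T3) ✗  (H4,T4) ✗  (H4,T5) ✗  (H5,T3) ✗  (H5,T5) ✗
Counterexamples (restrictor pairs failing the scope): 10.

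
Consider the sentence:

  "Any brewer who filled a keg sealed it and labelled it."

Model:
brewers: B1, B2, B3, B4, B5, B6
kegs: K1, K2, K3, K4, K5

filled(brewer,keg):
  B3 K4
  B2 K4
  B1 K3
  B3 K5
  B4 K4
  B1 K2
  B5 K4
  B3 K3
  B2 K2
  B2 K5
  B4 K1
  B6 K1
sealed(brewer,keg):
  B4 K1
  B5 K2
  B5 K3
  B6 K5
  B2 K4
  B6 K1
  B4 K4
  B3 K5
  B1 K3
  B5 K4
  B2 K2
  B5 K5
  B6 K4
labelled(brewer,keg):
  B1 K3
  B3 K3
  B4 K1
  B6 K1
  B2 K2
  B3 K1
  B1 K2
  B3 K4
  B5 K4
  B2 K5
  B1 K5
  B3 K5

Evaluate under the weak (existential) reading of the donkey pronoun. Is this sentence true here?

True

"it" takes "a keg" as antecedent — a donkey pronoun bound across the clause boundary.
Weak reading: every brewer b with some filled-keg has at least one filled-keg k such that sealed(b,k) ∧ labelled(b,k).
Per brewer: B1:✓  B2:✓  B3:✓  B4:✓  B5:✓  B6:✓
Every brewer in the restrictor has a witness.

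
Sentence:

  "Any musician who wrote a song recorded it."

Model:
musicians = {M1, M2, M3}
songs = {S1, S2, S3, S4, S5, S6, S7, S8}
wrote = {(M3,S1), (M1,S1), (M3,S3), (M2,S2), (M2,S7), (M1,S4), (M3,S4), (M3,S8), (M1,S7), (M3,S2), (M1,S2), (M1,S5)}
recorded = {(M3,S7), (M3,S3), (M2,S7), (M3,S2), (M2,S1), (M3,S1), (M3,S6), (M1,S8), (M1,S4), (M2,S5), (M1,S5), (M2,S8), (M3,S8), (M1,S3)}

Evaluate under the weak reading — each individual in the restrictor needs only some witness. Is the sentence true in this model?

"it" takes "a song" as antecedent — a donkey pronoun bound across the clause boundary.
Weak reading: every musician m with some wrote-song has at least one wrote-song s such that recorded(m,s).
Per musician: M1:✓  M2:✓  M3:✓
Every musician in the restrictor has a witness.

True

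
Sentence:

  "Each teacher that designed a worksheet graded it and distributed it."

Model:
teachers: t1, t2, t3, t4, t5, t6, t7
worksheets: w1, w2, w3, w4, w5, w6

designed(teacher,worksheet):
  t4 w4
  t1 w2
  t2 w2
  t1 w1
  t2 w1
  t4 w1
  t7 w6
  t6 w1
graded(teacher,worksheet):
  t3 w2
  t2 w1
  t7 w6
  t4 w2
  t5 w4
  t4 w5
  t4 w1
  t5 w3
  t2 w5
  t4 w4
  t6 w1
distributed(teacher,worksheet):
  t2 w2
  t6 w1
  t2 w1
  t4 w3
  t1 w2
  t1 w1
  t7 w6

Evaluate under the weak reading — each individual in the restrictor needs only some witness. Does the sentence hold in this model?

False

"it" takes "a worksheet" as antecedent — a donkey pronoun bound across the clause boundary.
Weak reading: every teacher t with some designed-worksheet has at least one designed-worksheet w such that graded(t,w) ∧ distributed(t,w).
Per teacher: t1:✗  t2:✓  t4:✗  t6:✓  t7:✓
t1 has no witness among its designed-worksheets.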